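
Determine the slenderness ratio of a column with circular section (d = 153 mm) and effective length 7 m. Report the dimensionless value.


Radius of gyration r = d / 4 = 153 / 4 = 38.25 mm
L_eff = 7000.0 mm
Slenderness ratio = L / r = 7000.0 / 38.25 = 183.01 (dimensionless)

183.01 (dimensionless)


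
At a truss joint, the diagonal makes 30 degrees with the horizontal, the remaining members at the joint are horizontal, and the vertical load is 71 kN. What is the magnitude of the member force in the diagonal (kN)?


At the joint, only the diagonal has a vertical component, so vertical equilibrium gives:
F * sin(30) = 71
F = 71 / sin(30)
= 71 / 0.5
= 142.0 kN

142.0 kN


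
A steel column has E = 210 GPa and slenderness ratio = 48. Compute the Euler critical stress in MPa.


sigma_cr = pi^2 * E / lambda^2
= 9.8696 * 210000.0 / 48^2
= 9.8696 * 210000.0 / 2304
= 899.5733 MPa

899.5733 MPa


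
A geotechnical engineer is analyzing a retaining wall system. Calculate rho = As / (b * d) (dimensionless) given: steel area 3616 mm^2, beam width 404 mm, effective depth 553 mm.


rho = As / (b * d)
= 3616 / (404 * 553)
= 3616 / 223412
= 0.016185 (dimensionless)

0.016185 (dimensionless)


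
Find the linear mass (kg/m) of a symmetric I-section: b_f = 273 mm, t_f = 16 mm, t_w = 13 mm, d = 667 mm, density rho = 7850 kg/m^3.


A_flanges = 2 * 273 * 16 = 8736 mm^2
A_web = (667 - 2 * 16) * 13 = 8255 mm^2
A_total = 8736 + 8255 = 16991 mm^2 = 0.016991 m^2
Weight = rho * A = 7850 * 0.016991 = 133.3793 kg/m

133.3793 kg/m


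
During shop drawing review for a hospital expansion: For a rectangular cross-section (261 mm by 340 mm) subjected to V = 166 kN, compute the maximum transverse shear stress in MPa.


A = b * h = 261 * 340 = 88740 mm^2
V = 166 kN = 166000.0 N
tau_max = 1.5 * V / A = 1.5 * 166000.0 / 88740
= 2.8059 MPa

2.8059 MPa


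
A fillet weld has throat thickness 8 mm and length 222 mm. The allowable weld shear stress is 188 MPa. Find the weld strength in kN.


Strength = throat * length * allowable stress
= 8 * 222 * 188 N
= 333888 N
= 333.89 kN

333.89 kN


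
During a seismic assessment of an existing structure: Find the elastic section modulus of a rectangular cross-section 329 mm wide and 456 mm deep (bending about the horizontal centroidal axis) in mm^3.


S = b * h^2 / 6
= 329 * 456^2 / 6
= 329 * 207936 / 6
= 11401824.0 mm^3

11401824.0 mm^3


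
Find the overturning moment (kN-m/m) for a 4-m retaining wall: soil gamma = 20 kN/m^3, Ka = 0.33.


Pa = 0.5 * Ka * gamma * H^2
= 0.5 * 0.33 * 20 * 4^2
= 52.8 kN/m
Arm = H / 3 = 4 / 3 = 1.3333 m
Mo = Pa * arm = Pa * H / 3 = 52.8 * 4 / 3 = 70.4 kN-m/m

70.4 kN-m/m


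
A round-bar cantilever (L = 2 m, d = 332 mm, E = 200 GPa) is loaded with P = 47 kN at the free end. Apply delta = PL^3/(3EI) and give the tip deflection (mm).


I = pi * d^4 / 64 = pi * 332^4 / 64 = 596378850.42 mm^4
L = 2000.0 mm, P = 47000.0 N, E = 200000.0 MPa
delta = P * L^3 / (3 * E * I)
= 47000.0 * 2000.0^3 / (3 * 200000.0 * 596378850.42)
= 1.0508 mm

1.0508 mm


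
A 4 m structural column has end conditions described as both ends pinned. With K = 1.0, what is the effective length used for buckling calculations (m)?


L_eff = K * L
= 1.0 * 4
= 4.0 m

4.0 m


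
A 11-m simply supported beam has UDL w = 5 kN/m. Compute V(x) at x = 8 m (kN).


R_A = w * L / 2 = 5 * 11 / 2 = 27.5 kN
V(x) = R_A - w * x = 27.5 - 5 * 8
= -12.5 kN

-12.5 kN


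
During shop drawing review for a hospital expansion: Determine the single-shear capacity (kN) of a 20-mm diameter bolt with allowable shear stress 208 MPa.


A = pi * d^2 / 4 = pi * 20^2 / 4 = 314.1593 mm^2
V = f_v * A / 1000 = 208 * 314.1593 / 1000
= 65.3451 kN

65.3451 kN


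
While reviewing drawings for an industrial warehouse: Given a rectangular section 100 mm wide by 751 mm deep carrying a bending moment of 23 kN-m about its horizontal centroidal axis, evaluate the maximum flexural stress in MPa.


I = b * h^3 / 12 = 100 * 751^3 / 12 = 3529706258.33 mm^4
y = h / 2 = 751 / 2 = 375.5 mm
M = 23 kN-m = 23000000.0 N-mm
sigma = M * y / I = 23000000.0 * 375.5 / 3529706258.33
= 2.45 MPa

2.45 MPa


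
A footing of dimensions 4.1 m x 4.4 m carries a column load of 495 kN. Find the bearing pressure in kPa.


A = 4.1 * 4.4 = 18.04 m^2
q = P / A = 495 / 18.04
= 27.439 kPa

27.439 kPa


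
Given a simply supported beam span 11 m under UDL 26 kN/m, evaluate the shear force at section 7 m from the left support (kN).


R_A = w * L / 2 = 26 * 11 / 2 = 143.0 kN
V(x) = R_A - w * x = 143.0 - 26 * 7
= -39.0 kN

-39.0 kN


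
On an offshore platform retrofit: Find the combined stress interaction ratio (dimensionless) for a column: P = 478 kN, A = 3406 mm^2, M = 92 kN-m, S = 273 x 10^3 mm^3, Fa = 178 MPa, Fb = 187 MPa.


f_a = P / A = 478000.0 / 3406 = 140.3406 MPa
f_b = M / S = 92000000.0 / 273000.0 = 336.9963 MPa
Ratio = f_a / Fa + f_b / Fb
= 140.3406 / 178 + 336.9963 / 187
= 2.5905 (dimensionless)

2.5905 (dimensionless)


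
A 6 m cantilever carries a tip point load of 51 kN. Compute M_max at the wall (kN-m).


For a cantilever with a point load at the free end:
M_max = P * L = 51 * 6 = 306 kN-m

306 kN-m


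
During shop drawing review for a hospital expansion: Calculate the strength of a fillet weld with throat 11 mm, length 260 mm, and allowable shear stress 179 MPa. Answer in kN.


Strength = throat * length * allowable stress
= 11 * 260 * 179 N
= 511940 N
= 511.94 kN

511.94 kN


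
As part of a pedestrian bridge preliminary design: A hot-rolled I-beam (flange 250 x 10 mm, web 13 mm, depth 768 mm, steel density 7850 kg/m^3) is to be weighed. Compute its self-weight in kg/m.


A_flanges = 2 * 250 * 10 = 5000 mm^2
A_web = (768 - 2 * 10) * 13 = 9724 mm^2
A_total = 5000 + 9724 = 14724 mm^2 = 0.014724 m^2
Weight = rho * A = 7850 * 0.014724 = 115.5834 kg/m

115.5834 kg/m


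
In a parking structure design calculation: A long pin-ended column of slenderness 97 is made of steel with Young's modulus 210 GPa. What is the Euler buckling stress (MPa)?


sigma_cr = pi^2 * E / lambda^2
= 9.8696 * 210000.0 / 97^2
= 9.8696 * 210000.0 / 9409
= 220.2803 MPa

220.2803 MPa


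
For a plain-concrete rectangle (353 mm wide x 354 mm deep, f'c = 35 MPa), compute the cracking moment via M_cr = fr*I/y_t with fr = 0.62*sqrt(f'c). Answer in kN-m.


fr = 0.62 * sqrt(35) = 0.62 * 5.9161 = 3.668 MPa
I = 353 * 354^3 / 12 = 1304978166.0 mm^4
y_t = 177.0 mm
M_cr = fr * I / y_t = 3.668 * 1304978166.0 / 177.0 N-mm
= 27.0431 kN-m

27.0431 kN-m


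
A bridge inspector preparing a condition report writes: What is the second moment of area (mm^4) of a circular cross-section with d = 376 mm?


r = d / 2 = 376 / 2 = 188.0 mm
I = pi * r^4 / 4 = pi * 188.0^4 / 4
= 981118078.81 mm^4

981118078.81 mm^4


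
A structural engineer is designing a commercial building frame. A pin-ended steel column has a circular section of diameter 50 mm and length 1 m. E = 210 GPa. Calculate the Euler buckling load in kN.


I = pi * d^4 / 64 = 306796.16 mm^4
L = 1000.0 mm
P_cr = pi^2 * E * I / L^2
= 9.8696 * 210000.0 * 306796.16 / 1000.0^2
= 635870.91 N = 635.8709 kN

635.8709 kN


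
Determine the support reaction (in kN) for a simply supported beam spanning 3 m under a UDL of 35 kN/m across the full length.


Total load = w * L = 35 * 3 = 105 kN
By symmetry, each reaction R = total / 2 = 105 / 2 = 52.5 kN

52.5 kN


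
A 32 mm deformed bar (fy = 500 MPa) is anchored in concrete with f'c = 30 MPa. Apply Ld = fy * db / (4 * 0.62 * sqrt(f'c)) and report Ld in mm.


Ld = (fy * db) / (4 * 0.62 * sqrt(f'c))
= (500 * 32) / (4 * 0.62 * sqrt(30))
= 16000 / 13.5835
= 1177.9 mm

1177.9 mm


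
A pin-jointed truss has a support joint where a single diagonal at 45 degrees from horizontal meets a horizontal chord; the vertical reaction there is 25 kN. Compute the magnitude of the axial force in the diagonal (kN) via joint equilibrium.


At the joint, only the diagonal has a vertical component, so vertical equilibrium gives:
F * sin(45) = 25
F = 25 / sin(45)
= 25 / 0.707107
= 35.36 kN

35.36 kN


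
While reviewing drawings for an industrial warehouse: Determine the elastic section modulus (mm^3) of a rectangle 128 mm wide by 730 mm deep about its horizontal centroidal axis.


S = b * h^2 / 6
= 128 * 730^2 / 6
= 128 * 532900 / 6
= 11368533.33 mm^3

11368533.33 mm^3


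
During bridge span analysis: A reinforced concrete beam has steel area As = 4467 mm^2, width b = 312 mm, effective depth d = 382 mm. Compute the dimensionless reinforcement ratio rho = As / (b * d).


rho = As / (b * d)
= 4467 / (312 * 382)
= 4467 / 119184
= 0.03748 (dimensionless)

0.03748 (dimensionless)


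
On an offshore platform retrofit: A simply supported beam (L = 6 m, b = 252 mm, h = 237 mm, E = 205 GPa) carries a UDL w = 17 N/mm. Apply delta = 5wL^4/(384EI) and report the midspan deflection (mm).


I = 252 * 237^3 / 12 = 279553113.0 mm^4
L = 6000.0 mm, w = 17 N/mm, E = 205000.0 MPa
delta = 5 * w * L^4 / (384 * E * I)
= 5 * 17 * 6000.0^4 / (384 * 205000.0 * 279553113.0)
= 5.0058 mm

5.0058 mm


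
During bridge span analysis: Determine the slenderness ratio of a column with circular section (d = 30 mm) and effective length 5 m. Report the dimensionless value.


Radius of gyration r = d / 4 = 30 / 4 = 7.5 mm
L_eff = 5000.0 mm
Slenderness ratio = L / r = 5000.0 / 7.5 = 666.67 (dimensionless)

666.67 (dimensionless)


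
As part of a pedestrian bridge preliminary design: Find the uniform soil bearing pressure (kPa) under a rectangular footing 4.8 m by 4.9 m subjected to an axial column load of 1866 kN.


A = 4.8 * 4.9 = 23.52 m^2
q = P / A = 1866 / 23.52
= 79.3367 kPa

79.3367 kPa


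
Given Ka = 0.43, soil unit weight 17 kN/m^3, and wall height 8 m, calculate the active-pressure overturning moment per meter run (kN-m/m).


Pa = 0.5 * Ka * gamma * H^2
= 0.5 * 0.43 * 17 * 8^2
= 233.92 kN/m
Arm = H / 3 = 8 / 3 = 2.6667 m
Mo = Pa * arm = Pa * H / 3 = 233.92 * 8 / 3 = 623.7867 kN-m/m

623.7867 kN-m/m


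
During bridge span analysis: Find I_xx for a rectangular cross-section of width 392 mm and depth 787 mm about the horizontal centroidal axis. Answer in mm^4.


I = b * h^3 / 12
= 392 * 787^3 / 12
= 392 * 487443403 / 12
= 15923151164.67 mm^4

15923151164.67 mm^4


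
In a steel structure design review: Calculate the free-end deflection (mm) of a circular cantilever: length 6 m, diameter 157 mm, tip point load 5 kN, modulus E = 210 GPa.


I = pi * d^4 / 64 = pi * 157^4 / 64 = 29824179.76 mm^4
L = 6000.0 mm, P = 5000.0 N, E = 210000.0 MPa
delta = P * L^3 / (3 * E * I)
= 5000.0 * 6000.0^3 / (3 * 210000.0 * 29824179.76)
= 57.4797 mm

57.4797 mm


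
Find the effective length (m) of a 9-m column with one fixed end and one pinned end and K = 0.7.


L_eff = K * L
= 0.7 * 9
= 6.3 m

6.3 m


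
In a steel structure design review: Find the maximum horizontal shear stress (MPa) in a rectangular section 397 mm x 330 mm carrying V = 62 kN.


A = b * h = 397 * 330 = 131010 mm^2
V = 62 kN = 62000.0 N
tau_max = 1.5 * V / A = 1.5 * 62000.0 / 131010
= 0.7099 MPa

0.7099 MPa


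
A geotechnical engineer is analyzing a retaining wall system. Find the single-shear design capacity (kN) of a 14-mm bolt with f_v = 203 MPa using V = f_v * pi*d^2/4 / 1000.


A = pi * d^2 / 4 = pi * 14^2 / 4 = 153.938 mm^2
V = f_v * A / 1000 = 203 * 153.938 / 1000
= 31.2494 kN

31.2494 kN


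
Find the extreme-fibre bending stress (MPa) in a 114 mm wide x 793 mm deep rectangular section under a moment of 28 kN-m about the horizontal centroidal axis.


I = b * h^3 / 12 = 114 * 793^3 / 12 = 4737433941.5 mm^4
y = h / 2 = 793 / 2 = 396.5 mm
M = 28 kN-m = 28000000.0 N-mm
sigma = M * y / I = 28000000.0 * 396.5 / 4737433941.5
= 2.34 MPa

2.34 MPa


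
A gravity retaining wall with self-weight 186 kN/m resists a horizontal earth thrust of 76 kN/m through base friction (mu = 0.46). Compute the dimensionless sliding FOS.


Resisting force = mu * W = 0.46 * 186 = 85.56 kN/m
FOS = Resisting / Driving = 85.56 / 76
= 1.1258 (dimensionless)

1.1258 (dimensionless)


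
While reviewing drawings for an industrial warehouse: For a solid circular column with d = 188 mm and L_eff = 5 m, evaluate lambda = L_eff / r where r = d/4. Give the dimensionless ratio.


Radius of gyration r = d / 4 = 188 / 4 = 47.0 mm
L_eff = 5000.0 mm
Slenderness ratio = L / r = 5000.0 / 47.0 = 106.38 (dimensionless)

106.38 (dimensionless)


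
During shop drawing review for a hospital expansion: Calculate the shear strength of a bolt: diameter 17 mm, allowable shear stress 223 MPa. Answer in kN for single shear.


A = pi * d^2 / 4 = pi * 17^2 / 4 = 226.9801 mm^2
V = f_v * A / 1000 = 223 * 226.9801 / 1000
= 50.6166 kN

50.6166 kN


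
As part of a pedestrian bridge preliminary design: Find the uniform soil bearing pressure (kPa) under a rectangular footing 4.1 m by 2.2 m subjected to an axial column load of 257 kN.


A = 4.1 * 2.2 = 9.02 m^2
q = P / A = 257 / 9.02
= 28.4922 kPa

28.4922 kPa


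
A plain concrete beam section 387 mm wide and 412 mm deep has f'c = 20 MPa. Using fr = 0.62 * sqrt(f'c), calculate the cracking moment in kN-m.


fr = 0.62 * sqrt(20) = 0.62 * 4.4721 = 2.7727 MPa
I = 387 * 412^3 / 12 = 2255388528.0 mm^4
y_t = 206.0 mm
M_cr = fr * I / y_t = 2.7727 * 2255388528.0 / 206.0 N-mm
= 30.3571 kN-m

30.3571 kN-m


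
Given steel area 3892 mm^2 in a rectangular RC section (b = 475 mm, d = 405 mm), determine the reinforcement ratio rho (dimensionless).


rho = As / (b * d)
= 3892 / (475 * 405)
= 3892 / 192375
= 0.020231 (dimensionless)

0.020231 (dimensionless)


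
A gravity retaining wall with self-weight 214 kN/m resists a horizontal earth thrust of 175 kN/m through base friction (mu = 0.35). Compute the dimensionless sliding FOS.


Resisting force = mu * W = 0.35 * 214 = 74.9 kN/m
FOS = Resisting / Driving = 74.9 / 175
= 0.428 (dimensionless)

0.428 (dimensionless)


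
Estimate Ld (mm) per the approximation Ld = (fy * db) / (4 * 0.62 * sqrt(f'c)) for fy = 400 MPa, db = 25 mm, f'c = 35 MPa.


Ld = (fy * db) / (4 * 0.62 * sqrt(f'c))
= (400 * 25) / (4 * 0.62 * sqrt(35))
= 10000 / 14.6719
= 681.58 mm

681.58 mm


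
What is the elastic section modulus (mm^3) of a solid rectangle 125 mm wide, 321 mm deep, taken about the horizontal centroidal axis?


S = b * h^2 / 6
= 125 * 321^2 / 6
= 125 * 103041 / 6
= 2146687.5 mm^3

2146687.5 mm^3


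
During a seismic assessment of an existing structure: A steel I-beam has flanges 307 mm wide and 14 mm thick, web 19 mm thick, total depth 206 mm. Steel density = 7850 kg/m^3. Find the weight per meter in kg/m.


A_flanges = 2 * 307 * 14 = 8596 mm^2
A_web = (206 - 2 * 14) * 19 = 3382 mm^2
A_total = 8596 + 3382 = 11978 mm^2 = 0.011978 m^2
Weight = rho * A = 7850 * 0.011978 = 94.0273 kg/m

94.0273 kg/m


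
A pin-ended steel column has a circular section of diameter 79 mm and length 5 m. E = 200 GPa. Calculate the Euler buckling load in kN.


I = pi * d^4 / 64 = 1911957.63 mm^4
L = 5000.0 mm
P_cr = pi^2 * E * I / L^2
= 9.8696 * 200000.0 * 1911957.63 / 5000.0^2
= 150962.12 N = 150.9621 kN

150.9621 kN


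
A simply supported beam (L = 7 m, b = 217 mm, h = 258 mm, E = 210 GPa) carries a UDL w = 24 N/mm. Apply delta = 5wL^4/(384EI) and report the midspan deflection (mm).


I = 217 * 258^3 / 12 = 310554342.0 mm^4
L = 7000.0 mm, w = 24 N/mm, E = 210000.0 MPa
delta = 5 * w * L^4 / (384 * E * I)
= 5 * 24 * 7000.0^4 / (384 * 210000.0 * 310554342.0)
= 11.505 mm

11.505 mm


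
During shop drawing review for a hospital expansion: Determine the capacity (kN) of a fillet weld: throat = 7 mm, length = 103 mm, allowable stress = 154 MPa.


Strength = throat * length * allowable stress
= 7 * 103 * 154 N
= 111034 N
= 111.03 kN

111.03 kN


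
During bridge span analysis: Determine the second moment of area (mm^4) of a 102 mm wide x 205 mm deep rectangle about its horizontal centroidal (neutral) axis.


I = b * h^3 / 12
= 102 * 205^3 / 12
= 102 * 8615125 / 12
= 73228562.5 mm^4

73228562.5 mm^4


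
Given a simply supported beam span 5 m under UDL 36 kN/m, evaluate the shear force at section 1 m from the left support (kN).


R_A = w * L / 2 = 36 * 5 / 2 = 90.0 kN
V(x) = R_A - w * x = 90.0 - 36 * 1
= 54.0 kN

54.0 kN


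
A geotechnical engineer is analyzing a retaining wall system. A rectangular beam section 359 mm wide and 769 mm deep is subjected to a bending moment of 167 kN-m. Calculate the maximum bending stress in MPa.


I = b * h^3 / 12 = 359 * 769^3 / 12 = 13604801885.92 mm^4
y = h / 2 = 769 / 2 = 384.5 mm
M = 167 kN-m = 167000000.0 N-mm
sigma = M * y / I = 167000000.0 * 384.5 / 13604801885.92
= 4.72 MPa

4.72 MPa


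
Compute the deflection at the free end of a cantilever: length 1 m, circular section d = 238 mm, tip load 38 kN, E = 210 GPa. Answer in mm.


I = pi * d^4 / 64 = pi * 238^4 / 64 = 157498973.25 mm^4
L = 1000.0 mm, P = 38000.0 N, E = 210000.0 MPa
delta = P * L^3 / (3 * E * I)
= 38000.0 * 1000.0^3 / (3 * 210000.0 * 157498973.25)
= 0.383 mm

0.383 mm


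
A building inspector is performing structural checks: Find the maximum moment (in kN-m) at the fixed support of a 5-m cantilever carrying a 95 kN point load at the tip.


For a cantilever with a point load at the free end:
M_max = P * L = 95 * 5 = 475 kN-m

475 kN-m


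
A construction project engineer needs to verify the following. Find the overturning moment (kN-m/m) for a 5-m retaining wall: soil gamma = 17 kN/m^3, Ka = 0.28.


Pa = 0.5 * Ka * gamma * H^2
= 0.5 * 0.28 * 17 * 5^2
= 59.5 kN/m
Arm = H / 3 = 5 / 3 = 1.6667 m
Mo = Pa * arm = Pa * H / 3 = 59.5 * 5 / 3 = 99.1667 kN-m/m

99.1667 kN-m/m


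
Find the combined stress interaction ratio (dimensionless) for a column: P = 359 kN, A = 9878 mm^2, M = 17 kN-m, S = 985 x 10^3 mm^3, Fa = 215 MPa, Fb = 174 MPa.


f_a = P / A = 359000.0 / 9878 = 36.3434 MPa
f_b = M / S = 17000000.0 / 985000.0 = 17.2589 MPa
Ratio = f_a / Fa + f_b / Fb
= 36.3434 / 215 + 17.2589 / 174
= 0.2682 (dimensionless)

0.2682 (dimensionless)


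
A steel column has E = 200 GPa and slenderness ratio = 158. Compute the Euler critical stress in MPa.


sigma_cr = pi^2 * E / lambda^2
= 9.8696 * 200000.0 / 158^2
= 9.8696 * 200000.0 / 24964
= 79.0707 MPa

79.0707 MPa


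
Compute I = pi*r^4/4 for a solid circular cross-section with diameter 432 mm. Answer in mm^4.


r = d / 2 = 432 / 2 = 216.0 mm
I = pi * r^4 / 4 = pi * 216.0^4 / 4
= 1709640848.81 mm^4

1709640848.81 mm^4


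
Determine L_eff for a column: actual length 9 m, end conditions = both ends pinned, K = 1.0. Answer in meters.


L_eff = K * L
= 1.0 * 9
= 9.0 m

9.0 m


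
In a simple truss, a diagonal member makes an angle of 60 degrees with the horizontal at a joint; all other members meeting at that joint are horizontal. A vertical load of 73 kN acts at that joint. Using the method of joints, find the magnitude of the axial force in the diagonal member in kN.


At the joint, only the diagonal has a vertical component, so vertical equilibrium gives:
F * sin(60) = 73
F = 73 / sin(60)
= 73 / 0.866025
= 84.29 kN

84.29 kN


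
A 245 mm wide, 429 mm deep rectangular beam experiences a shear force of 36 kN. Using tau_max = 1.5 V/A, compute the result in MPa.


A = b * h = 245 * 429 = 105105 mm^2
V = 36 kN = 36000.0 N
tau_max = 1.5 * V / A = 1.5 * 36000.0 / 105105
= 0.5138 MPa

0.5138 MPa


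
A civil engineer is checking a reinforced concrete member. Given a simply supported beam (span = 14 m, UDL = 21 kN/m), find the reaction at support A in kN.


Total load = w * L = 21 * 14 = 294 kN
By symmetry, each reaction R = total / 2 = 294 / 2 = 147.0 kN

147.0 kN


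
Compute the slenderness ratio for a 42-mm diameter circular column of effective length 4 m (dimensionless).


Radius of gyration r = d / 4 = 42 / 4 = 10.5 mm
L_eff = 4000.0 mm
Slenderness ratio = L / r = 4000.0 / 10.5 = 380.95 (dimensionless)

380.95 (dimensionless)


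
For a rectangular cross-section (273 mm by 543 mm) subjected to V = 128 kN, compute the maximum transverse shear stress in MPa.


A = b * h = 273 * 543 = 148239 mm^2
V = 128 kN = 128000.0 N
tau_max = 1.5 * V / A = 1.5 * 128000.0 / 148239
= 1.2952 MPa

1.2952 MPa


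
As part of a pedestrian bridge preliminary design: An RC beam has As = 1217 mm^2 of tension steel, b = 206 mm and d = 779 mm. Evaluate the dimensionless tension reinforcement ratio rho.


rho = As / (b * d)
= 1217 / (206 * 779)
= 1217 / 160474
= 0.007584 (dimensionless)

0.007584 (dimensionless)


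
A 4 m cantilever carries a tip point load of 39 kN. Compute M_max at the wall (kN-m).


For a cantilever with a point load at the free end:
M_max = P * L = 39 * 4 = 156 kN-m

156 kN-m


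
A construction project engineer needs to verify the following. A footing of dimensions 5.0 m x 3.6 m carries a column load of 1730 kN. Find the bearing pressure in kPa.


A = 5.0 * 3.6 = 18.0 m^2
q = P / A = 1730 / 18.0
= 96.1111 kPa

96.1111 kPa


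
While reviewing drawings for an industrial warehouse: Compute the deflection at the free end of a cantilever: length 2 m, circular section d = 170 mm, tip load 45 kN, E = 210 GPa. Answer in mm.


I = pi * d^4 / 64 = pi * 170^4 / 64 = 40998275.0 mm^4
L = 2000.0 mm, P = 45000.0 N, E = 210000.0 MPa
delta = P * L^3 / (3 * E * I)
= 45000.0 * 2000.0^3 / (3 * 210000.0 * 40998275.0)
= 13.9379 mm

13.9379 mm


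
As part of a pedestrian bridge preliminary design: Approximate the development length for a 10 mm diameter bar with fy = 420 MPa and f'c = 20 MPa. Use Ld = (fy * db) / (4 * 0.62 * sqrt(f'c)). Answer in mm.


Ld = (fy * db) / (4 * 0.62 * sqrt(f'c))
= (420 * 10) / (4 * 0.62 * sqrt(20))
= 4200 / 11.0909
= 378.69 mm

378.69 mm


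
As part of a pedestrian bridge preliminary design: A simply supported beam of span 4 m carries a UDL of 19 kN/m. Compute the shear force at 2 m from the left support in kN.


R_A = w * L / 2 = 19 * 4 / 2 = 38.0 kN
V(x) = R_A - w * x = 38.0 - 19 * 2
= 0.0 kN

0.0 kN


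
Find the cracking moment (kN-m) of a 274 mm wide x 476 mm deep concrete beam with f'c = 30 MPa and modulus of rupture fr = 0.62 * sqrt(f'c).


fr = 0.62 * sqrt(30) = 0.62 * 5.4772 = 3.3959 MPa
I = 274 * 476^3 / 12 = 2462579018.67 mm^4
y_t = 238.0 mm
M_cr = fr * I / y_t = 3.3959 * 2462579018.67 / 238.0 N-mm
= 35.1371 kN-m

35.1371 kN-m


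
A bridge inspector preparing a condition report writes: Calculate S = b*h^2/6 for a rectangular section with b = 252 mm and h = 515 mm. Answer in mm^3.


S = b * h^2 / 6
= 252 * 515^2 / 6
= 252 * 265225 / 6
= 11139450.0 mm^3

11139450.0 mm^3


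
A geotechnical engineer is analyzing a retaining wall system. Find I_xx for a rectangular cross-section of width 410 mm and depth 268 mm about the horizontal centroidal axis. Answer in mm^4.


I = b * h^3 / 12
= 410 * 268^3 / 12
= 410 * 19248832 / 12
= 657668426.67 mm^4

657668426.67 mm^4


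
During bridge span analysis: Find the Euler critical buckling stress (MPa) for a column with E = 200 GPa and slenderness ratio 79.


sigma_cr = pi^2 * E / lambda^2
= 9.8696 * 200000.0 / 79^2
= 9.8696 * 200000.0 / 6241
= 316.2828 MPa

316.2828 MPa


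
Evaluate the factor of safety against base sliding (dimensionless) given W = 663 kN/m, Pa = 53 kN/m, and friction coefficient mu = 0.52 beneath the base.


Resisting force = mu * W = 0.52 * 663 = 344.76 kN/m
FOS = Resisting / Driving = 344.76 / 53
= 6.5049 (dimensionless)

6.5049 (dimensionless)


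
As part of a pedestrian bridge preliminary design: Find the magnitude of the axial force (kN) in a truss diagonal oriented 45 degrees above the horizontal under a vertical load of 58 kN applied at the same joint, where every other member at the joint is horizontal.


At the joint, only the diagonal has a vertical component, so vertical equilibrium gives:
F * sin(45) = 58
F = 58 / sin(45)
= 58 / 0.707107
= 82.02 kN

82.02 kN


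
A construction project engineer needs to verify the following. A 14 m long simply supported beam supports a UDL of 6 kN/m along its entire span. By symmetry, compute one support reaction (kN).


Total load = w * L = 6 * 14 = 84 kN
By symmetry, each reaction R = total / 2 = 84 / 2 = 42.0 kN

42.0 kN


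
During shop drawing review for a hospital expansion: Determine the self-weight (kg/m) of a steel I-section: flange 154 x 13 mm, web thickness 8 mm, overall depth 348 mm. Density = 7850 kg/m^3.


A_flanges = 2 * 154 * 13 = 4004 mm^2
A_web = (348 - 2 * 13) * 8 = 2576 mm^2
A_total = 4004 + 2576 = 6580 mm^2 = 0.006580 m^2
Weight = rho * A = 7850 * 0.006580 = 51.653 kg/m

51.653 kg/m


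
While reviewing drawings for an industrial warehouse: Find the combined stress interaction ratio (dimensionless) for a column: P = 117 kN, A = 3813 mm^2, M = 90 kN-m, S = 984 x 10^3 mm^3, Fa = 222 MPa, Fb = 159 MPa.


f_a = P / A = 117000.0 / 3813 = 30.6845 MPa
f_b = M / S = 90000000.0 / 984000.0 = 91.4634 MPa
Ratio = f_a / Fa + f_b / Fb
= 30.6845 / 222 + 91.4634 / 159
= 0.7135 (dimensionless)

0.7135 (dimensionless)


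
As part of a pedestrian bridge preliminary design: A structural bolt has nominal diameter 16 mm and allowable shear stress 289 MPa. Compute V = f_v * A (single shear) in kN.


A = pi * d^2 / 4 = pi * 16^2 / 4 = 201.0619 mm^2
V = f_v * A / 1000 = 289 * 201.0619 / 1000
= 58.1069 kN

58.1069 kN


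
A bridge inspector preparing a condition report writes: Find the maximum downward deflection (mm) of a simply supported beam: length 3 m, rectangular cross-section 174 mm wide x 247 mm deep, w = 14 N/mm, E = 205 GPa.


I = 174 * 247^3 / 12 = 218503733.5 mm^4
L = 3000.0 mm, w = 14 N/mm, E = 205000.0 MPa
delta = 5 * w * L^4 / (384 * E * I)
= 5 * 14 * 3000.0^4 / (384 * 205000.0 * 218503733.5)
= 0.3296 mm

0.3296 mm


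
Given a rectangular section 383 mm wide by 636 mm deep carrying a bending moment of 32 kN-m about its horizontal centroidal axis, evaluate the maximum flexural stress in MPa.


I = b * h^3 / 12 = 383 * 636^3 / 12 = 8210864304.0 mm^4
y = h / 2 = 636 / 2 = 318.0 mm
M = 32 kN-m = 32000000.0 N-mm
sigma = M * y / I = 32000000.0 * 318.0 / 8210864304.0
= 1.24 MPa

1.24 MPa


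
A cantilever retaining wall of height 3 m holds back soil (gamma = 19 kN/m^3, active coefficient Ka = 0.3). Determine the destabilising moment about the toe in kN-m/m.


Pa = 0.5 * Ka * gamma * H^2
= 0.5 * 0.3 * 19 * 3^2
= 25.65 kN/m
Arm = H / 3 = 3 / 3 = 1.0 m
Mo = Pa * arm = Pa * H / 3 = 25.65 * 3 / 3 = 25.65 kN-m/m

25.65 kN-m/m


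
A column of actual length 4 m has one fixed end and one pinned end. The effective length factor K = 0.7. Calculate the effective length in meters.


L_eff = K * L
= 0.7 * 4
= 2.8 m

2.8 m


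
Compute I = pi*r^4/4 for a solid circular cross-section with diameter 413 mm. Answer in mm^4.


r = d / 2 = 413 / 2 = 206.5 mm
I = pi * r^4 / 4 = pi * 206.5^4 / 4
= 1428137770.76 mm^4

1428137770.76 mm^4


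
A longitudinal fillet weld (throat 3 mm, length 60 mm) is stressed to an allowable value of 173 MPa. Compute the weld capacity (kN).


Strength = throat * length * allowable stress
= 3 * 60 * 173 N
= 31140 N
= 31.14 kN

31.14 kN


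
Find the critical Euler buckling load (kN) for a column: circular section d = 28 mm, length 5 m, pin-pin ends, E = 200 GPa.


I = pi * d^4 / 64 = 30171.86 mm^4
L = 5000.0 mm
P_cr = pi^2 * E * I / L^2
= 9.8696 * 200000.0 * 30171.86 / 5000.0^2
= 2382.27 N = 2.3823 kN

2.3823 kN


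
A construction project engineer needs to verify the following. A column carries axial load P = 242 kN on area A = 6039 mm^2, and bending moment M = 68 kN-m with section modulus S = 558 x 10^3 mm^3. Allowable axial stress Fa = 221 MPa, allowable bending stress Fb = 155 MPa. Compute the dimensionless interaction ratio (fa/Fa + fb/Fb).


f_a = P / A = 242000.0 / 6039 = 40.0729 MPa
f_b = M / S = 68000000.0 / 558000.0 = 121.8638 MPa
Ratio = f_a / Fa + f_b / Fb
= 40.0729 / 221 + 121.8638 / 155
= 0.9675 (dimensionless)

0.9675 (dimensionless)


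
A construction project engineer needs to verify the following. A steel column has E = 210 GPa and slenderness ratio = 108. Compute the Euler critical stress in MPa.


sigma_cr = pi^2 * E / lambda^2
= 9.8696 * 210000.0 / 108^2
= 9.8696 * 210000.0 / 11664
= 177.6935 MPa

177.6935 MPa


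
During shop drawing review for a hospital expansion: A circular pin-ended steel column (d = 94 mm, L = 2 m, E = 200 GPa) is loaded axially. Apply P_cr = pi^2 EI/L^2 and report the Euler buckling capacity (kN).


I = pi * d^4 / 64 = 3832492.5 mm^4
L = 2000.0 mm
P_cr = pi^2 * E * I / L^2
= 9.8696 * 200000.0 * 3832492.5 / 2000.0^2
= 1891259.24 N = 1891.2592 kN

1891.2592 kN


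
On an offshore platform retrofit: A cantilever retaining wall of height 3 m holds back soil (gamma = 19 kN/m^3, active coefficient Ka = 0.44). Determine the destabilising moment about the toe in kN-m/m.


Pa = 0.5 * Ka * gamma * H^2
= 0.5 * 0.44 * 19 * 3^2
= 37.62 kN/m
Arm = H / 3 = 3 / 3 = 1.0 m
Mo = Pa * arm = Pa * H / 3 = 37.62 * 3 / 3 = 37.62 kN-m/m

37.62 kN-m/m


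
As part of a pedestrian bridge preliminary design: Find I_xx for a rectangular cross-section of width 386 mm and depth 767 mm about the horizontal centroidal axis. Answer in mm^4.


I = b * h^3 / 12
= 386 * 767^3 / 12
= 386 * 451217663 / 12
= 14514168159.83 mm^4

14514168159.83 mm^4


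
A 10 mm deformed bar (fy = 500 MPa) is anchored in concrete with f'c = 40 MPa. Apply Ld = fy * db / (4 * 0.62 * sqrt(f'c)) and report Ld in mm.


Ld = (fy * db) / (4 * 0.62 * sqrt(f'c))
= (500 * 10) / (4 * 0.62 * sqrt(40))
= 5000 / 15.6849
= 318.78 mm

318.78 mm


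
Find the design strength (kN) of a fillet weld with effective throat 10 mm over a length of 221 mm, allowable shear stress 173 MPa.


Strength = throat * length * allowable stress
= 10 * 221 * 173 N
= 382330 N
= 382.33 kN

382.33 kN


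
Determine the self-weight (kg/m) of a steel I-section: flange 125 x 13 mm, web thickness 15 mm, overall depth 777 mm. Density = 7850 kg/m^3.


A_flanges = 2 * 125 * 13 = 3250 mm^2
A_web = (777 - 2 * 13) * 15 = 11265 mm^2
A_total = 3250 + 11265 = 14515 mm^2 = 0.014515 m^2
Weight = rho * A = 7850 * 0.014515 = 113.9428 kg/m

113.9428 kg/m


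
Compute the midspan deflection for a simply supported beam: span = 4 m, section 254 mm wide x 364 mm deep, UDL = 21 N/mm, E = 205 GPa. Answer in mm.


I = 254 * 364^3 / 12 = 1020837514.67 mm^4
L = 4000.0 mm, w = 21 N/mm, E = 205000.0 MPa
delta = 5 * w * L^4 / (384 * E * I)
= 5 * 21 * 4000.0^4 / (384 * 205000.0 * 1020837514.67)
= 0.3345 mm

0.3345 mm


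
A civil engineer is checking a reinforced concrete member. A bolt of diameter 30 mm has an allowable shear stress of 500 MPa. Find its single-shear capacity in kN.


A = pi * d^2 / 4 = pi * 30^2 / 4 = 706.8583 mm^2
V = f_v * A / 1000 = 500 * 706.8583 / 1000
= 353.4292 kN

353.4292 kN


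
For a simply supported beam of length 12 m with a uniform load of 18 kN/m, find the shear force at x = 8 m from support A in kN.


R_A = w * L / 2 = 18 * 12 / 2 = 108.0 kN
V(x) = R_A - w * x = 108.0 - 18 * 8
= -36.0 kN

-36.0 kN


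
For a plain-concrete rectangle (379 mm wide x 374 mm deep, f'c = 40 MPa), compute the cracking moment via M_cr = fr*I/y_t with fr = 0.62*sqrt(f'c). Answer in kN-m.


fr = 0.62 * sqrt(40) = 0.62 * 6.3246 = 3.9212 MPa
I = 379 * 374^3 / 12 = 1652238624.67 mm^4
y_t = 187.0 mm
M_cr = fr * I / y_t = 3.9212 * 1652238624.67 / 187.0 N-mm
= 34.646 kN-m

34.646 kN-m


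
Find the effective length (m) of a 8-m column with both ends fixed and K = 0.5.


L_eff = K * L
= 0.5 * 8
= 4.0 m

4.0 m


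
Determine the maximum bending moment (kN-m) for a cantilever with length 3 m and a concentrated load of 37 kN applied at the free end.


For a cantilever with a point load at the free end:
M_max = P * L = 37 * 3 = 111 kN-m

111 kN-m


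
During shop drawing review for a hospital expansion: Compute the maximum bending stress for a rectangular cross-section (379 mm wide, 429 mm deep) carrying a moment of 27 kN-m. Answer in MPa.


I = b * h^3 / 12 = 379 * 429^3 / 12 = 2493617519.25 mm^4
y = h / 2 = 429 / 2 = 214.5 mm
M = 27 kN-m = 27000000.0 N-mm
sigma = M * y / I = 27000000.0 * 214.5 / 2493617519.25
= 2.32 MPa

2.32 MPa


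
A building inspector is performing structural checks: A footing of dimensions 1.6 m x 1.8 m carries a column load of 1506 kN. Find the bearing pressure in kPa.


A = 1.6 * 1.8 = 2.88 m^2
q = P / A = 1506 / 2.88
= 522.9167 kPa

522.9167 kPa


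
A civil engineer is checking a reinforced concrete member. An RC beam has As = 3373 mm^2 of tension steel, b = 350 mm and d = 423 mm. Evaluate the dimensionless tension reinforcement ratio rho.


rho = As / (b * d)
= 3373 / (350 * 423)
= 3373 / 148050
= 0.022783 (dimensionless)

0.022783 (dimensionless)


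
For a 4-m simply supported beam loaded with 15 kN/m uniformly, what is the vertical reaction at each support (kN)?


Total load = w * L = 15 * 4 = 60 kN
By symmetry, each reaction R = total / 2 = 60 / 2 = 30.0 kN

30.0 kN


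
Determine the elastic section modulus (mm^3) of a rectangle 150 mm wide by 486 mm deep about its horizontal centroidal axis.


S = b * h^2 / 6
= 150 * 486^2 / 6
= 150 * 236196 / 6
= 5904900.0 mm^3

5904900.0 mm^3


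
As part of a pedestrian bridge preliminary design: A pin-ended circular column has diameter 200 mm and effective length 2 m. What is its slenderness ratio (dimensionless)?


Radius of gyration r = d / 4 = 200 / 4 = 50.0 mm
L_eff = 2000.0 mm
Slenderness ratio = L / r = 2000.0 / 50.0 = 40.0 (dimensionless)

40.0 (dimensionless)


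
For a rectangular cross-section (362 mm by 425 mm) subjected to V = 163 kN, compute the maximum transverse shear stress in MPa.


A = b * h = 362 * 425 = 153850 mm^2
V = 163 kN = 163000.0 N
tau_max = 1.5 * V / A = 1.5 * 163000.0 / 153850
= 1.5892 MPa

1.5892 MPa


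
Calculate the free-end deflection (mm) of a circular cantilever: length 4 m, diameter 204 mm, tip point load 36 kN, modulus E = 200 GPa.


I = pi * d^4 / 64 = pi * 204^4 / 64 = 85014023.05 mm^4
L = 4000.0 mm, P = 36000.0 N, E = 200000.0 MPa
delta = P * L^3 / (3 * E * I)
= 36000.0 * 4000.0^3 / (3 * 200000.0 * 85014023.05)
= 45.169 mm

45.169 mm


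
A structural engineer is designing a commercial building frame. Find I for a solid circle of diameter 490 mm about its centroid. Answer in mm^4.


r = d / 2 = 490 / 2 = 245.0 mm
I = pi * r^4 / 4 = pi * 245.0^4 / 4
= 2829790073.59 mm^4

2829790073.59 mm^4


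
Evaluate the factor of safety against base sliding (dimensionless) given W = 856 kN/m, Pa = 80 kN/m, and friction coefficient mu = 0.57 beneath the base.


Resisting force = mu * W = 0.57 * 856 = 487.92 kN/m
FOS = Resisting / Driving = 487.92 / 80
= 6.099 (dimensionless)

6.099 (dimensionless)


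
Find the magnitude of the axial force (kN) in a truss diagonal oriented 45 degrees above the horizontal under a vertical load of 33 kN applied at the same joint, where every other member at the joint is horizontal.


At the joint, only the diagonal has a vertical component, so vertical equilibrium gives:
F * sin(45) = 33
F = 33 / sin(45)
= 33 / 0.707107
= 46.67 kN

46.67 kN


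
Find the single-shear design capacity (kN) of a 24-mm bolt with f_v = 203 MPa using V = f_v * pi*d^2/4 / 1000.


A = pi * d^2 / 4 = pi * 24^2 / 4 = 452.3893 mm^2
V = f_v * A / 1000 = 203 * 452.3893 / 1000
= 91.835 kN

91.835 kN


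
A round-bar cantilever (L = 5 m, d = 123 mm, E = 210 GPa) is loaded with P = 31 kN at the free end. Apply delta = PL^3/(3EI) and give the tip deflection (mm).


I = pi * d^4 / 64 = pi * 123^4 / 64 = 11235446.72 mm^4
L = 5000.0 mm, P = 31000.0 N, E = 210000.0 MPa
delta = P * L^3 / (3 * E * I)
= 31000.0 * 5000.0^3 / (3 * 210000.0 * 11235446.72)
= 547.4454 mm

547.4454 mm


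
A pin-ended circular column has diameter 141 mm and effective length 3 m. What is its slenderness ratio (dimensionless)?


Radius of gyration r = d / 4 = 141 / 4 = 35.25 mm
L_eff = 3000.0 mm
Slenderness ratio = L / r = 3000.0 / 35.25 = 85.11 (dimensionless)

85.11 (dimensionless)


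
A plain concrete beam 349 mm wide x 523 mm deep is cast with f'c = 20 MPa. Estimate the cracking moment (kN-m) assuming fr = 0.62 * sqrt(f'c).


fr = 0.62 * sqrt(20) = 0.62 * 4.4721 = 2.7727 MPa
I = 349 * 523^3 / 12 = 4160535648.58 mm^4
y_t = 261.5 mm
M_cr = fr * I / y_t = 2.7727 * 4160535648.58 / 261.5 N-mm
= 44.1148 kN-m

44.1148 kN-m


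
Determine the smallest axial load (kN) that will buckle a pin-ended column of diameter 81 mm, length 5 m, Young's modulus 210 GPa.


I = pi * d^4 / 64 = 2113050.98 mm^4
L = 5000.0 mm
P_cr = pi^2 * E * I / L^2
= 9.8696 * 210000.0 * 2113050.98 / 5000.0^2
= 175181.81 N = 175.1818 kN

175.1818 kN


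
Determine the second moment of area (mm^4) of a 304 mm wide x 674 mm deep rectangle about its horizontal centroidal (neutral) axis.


I = b * h^3 / 12
= 304 * 674^3 / 12
= 304 * 306182024 / 12
= 7756611274.67 mm^4

7756611274.67 mm^4


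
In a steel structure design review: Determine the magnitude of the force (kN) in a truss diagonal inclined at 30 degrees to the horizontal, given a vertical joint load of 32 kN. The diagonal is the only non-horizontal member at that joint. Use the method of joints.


At the joint, only the diagonal has a vertical component, so vertical equilibrium gives:
F * sin(30) = 32
F = 32 / sin(30)
= 32 / 0.5
= 64.0 kN

64.0 kN


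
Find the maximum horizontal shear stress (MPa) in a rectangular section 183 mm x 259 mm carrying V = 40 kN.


A = b * h = 183 * 259 = 47397 mm^2
V = 40 kN = 40000.0 N
tau_max = 1.5 * V / A = 1.5 * 40000.0 / 47397
= 1.2659 MPa

1.2659 MPa


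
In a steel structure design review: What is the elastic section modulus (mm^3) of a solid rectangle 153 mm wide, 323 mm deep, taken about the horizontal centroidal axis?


S = b * h^2 / 6
= 153 * 323^2 / 6
= 153 * 104329 / 6
= 2660389.5 mm^3

2660389.5 mm^3


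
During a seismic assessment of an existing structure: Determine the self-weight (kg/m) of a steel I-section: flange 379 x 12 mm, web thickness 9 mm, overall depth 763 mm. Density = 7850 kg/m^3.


A_flanges = 2 * 379 * 12 = 9096 mm^2
A_web = (763 - 2 * 12) * 9 = 6651 mm^2
A_total = 9096 + 6651 = 15747 mm^2 = 0.015747 m^2
Weight = rho * A = 7850 * 0.015747 = 123.614 kg/m

123.614 kg/m


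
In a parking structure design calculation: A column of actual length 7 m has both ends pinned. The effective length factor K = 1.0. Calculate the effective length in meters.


L_eff = K * L
= 1.0 * 7
= 7.0 m

7.0 m


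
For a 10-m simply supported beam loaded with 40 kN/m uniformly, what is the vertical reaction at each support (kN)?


Total load = w * L = 40 * 10 = 400 kN
By symmetry, each reaction R = total / 2 = 400 / 2 = 200.0 kN

200.0 kN


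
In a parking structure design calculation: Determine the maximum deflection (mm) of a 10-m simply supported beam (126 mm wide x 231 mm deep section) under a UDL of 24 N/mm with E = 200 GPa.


I = 126 * 231^3 / 12 = 129427105.5 mm^4
L = 10000.0 mm, w = 24 N/mm, E = 200000.0 MPa
delta = 5 * w * L^4 / (384 * E * I)
= 5 * 24 * 10000.0^4 / (384 * 200000.0 * 129427105.5)
= 120.7243 mm

120.7243 mm


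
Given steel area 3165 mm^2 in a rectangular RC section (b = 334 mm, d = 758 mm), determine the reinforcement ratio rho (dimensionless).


rho = As / (b * d)
= 3165 / (334 * 758)
= 3165 / 253172
= 0.012501 (dimensionless)

0.012501 (dimensionless)


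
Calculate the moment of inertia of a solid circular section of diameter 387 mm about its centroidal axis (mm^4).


r = d / 2 = 387 / 2 = 193.5 mm
I = pi * r^4 / 4 = pi * 193.5^4 / 4
= 1101067030.83 mm^4

1101067030.83 mm^4


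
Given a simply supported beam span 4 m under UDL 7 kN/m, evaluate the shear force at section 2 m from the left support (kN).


R_A = w * L / 2 = 7 * 4 / 2 = 14.0 kN
V(x) = R_A - w * x = 14.0 - 7 * 2
= 0.0 kN

0.0 kN
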